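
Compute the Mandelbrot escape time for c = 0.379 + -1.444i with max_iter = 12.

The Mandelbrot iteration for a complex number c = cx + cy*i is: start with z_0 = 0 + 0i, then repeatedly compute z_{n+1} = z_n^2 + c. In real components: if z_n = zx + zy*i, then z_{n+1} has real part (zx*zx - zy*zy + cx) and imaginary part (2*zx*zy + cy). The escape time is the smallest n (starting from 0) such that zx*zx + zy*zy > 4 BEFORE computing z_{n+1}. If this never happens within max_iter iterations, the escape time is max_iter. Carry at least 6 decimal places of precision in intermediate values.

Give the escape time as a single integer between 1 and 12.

z_0 = 0 + 0i, c = 0.3790 + -1.4440i
Iter 1: z = 0.3790 + -1.4440i, |z|^2 = 2.2288
Iter 2: z = -1.5625 + -2.5386i, |z|^2 = 8.8856
Escaped at iteration 2

Answer: 2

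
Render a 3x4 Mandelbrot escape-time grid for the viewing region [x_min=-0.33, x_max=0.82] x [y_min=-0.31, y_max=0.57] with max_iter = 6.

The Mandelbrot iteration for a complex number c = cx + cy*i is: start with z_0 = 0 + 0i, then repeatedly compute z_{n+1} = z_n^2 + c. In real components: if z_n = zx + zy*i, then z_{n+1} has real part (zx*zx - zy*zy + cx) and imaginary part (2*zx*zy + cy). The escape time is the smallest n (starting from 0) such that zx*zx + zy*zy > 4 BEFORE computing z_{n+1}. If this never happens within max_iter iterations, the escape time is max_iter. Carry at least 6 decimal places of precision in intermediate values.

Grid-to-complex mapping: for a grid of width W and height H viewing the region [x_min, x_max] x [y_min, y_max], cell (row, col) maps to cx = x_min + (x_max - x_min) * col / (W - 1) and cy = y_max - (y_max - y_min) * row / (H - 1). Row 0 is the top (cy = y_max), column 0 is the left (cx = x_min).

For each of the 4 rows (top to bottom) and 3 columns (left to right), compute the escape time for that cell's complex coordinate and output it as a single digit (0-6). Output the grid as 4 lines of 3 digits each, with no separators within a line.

Answer: 663
663
663
663

Derivation:
(row=0, col=0): c = -0.3300 + 0.5700i → escape time 6
(row=0, col=1): c = 0.2450 + 0.5700i → escape time 6
(row=0, col=2): c = 0.8200 + 0.5700i → escape time 3
(row=1, col=0): c = -0.3300 + 0.2767i → escape time 6
(row=1, col=1): c = 0.2450 + 0.2767i → escape time 6
(row=1, col=2): c = 0.8200 + 0.2767i → escape time 3
(row=2, col=0): c = -0.3300 + -0.0167i → escape time 6
(row=2, col=1): c = 0.2450 + -0.0167i → escape time 6
(row=2, col=2): c = 0.8200 + -0.0167i → escape time 3
(row=3, col=0): c = -0.3300 + -0.3100i → escape time 6
(row=3, col=1): c = 0.2450 + -0.3100i → escape time 6
(row=3, col=2): c = 0.8200 + -0.3100i → escape time 3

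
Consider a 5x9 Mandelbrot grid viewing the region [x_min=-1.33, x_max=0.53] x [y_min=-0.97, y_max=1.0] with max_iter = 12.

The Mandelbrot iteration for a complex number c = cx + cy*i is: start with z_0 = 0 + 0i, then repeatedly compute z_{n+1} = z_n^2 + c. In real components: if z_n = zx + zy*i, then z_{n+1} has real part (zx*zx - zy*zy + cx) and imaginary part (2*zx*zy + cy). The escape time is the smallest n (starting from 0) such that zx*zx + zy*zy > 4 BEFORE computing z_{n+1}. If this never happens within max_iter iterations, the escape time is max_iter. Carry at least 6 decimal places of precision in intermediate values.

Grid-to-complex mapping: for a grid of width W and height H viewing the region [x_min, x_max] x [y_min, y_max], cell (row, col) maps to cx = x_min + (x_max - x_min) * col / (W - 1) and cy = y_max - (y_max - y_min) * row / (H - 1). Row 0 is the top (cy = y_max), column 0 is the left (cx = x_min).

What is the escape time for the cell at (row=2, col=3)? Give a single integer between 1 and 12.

Answer: 12

Derivation:
z_0 = 0 + 0i, c = 0.0650 + 0.5075i
Iter 1: z = 0.0650 + 0.5075i, |z|^2 = 0.2618
Iter 2: z = -0.1883 + 0.5735i, |z|^2 = 0.3643
Iter 3: z = -0.2284 + 0.2915i, |z|^2 = 0.1371
Iter 4: z = 0.0322 + 0.3743i, |z|^2 = 0.1412
Iter 5: z = -0.0741 + 0.5316i, |z|^2 = 0.2881
Iter 6: z = -0.2121 + 0.4287i, |z|^2 = 0.2288
Iter 7: z = -0.0738 + 0.3256i, |z|^2 = 0.1115
Iter 8: z = -0.0356 + 0.4594i, |z|^2 = 0.2123
Iter 9: z = -0.1448 + 0.4748i, |z|^2 = 0.2464
Iter 10: z = -0.1395 + 0.3700i, |z|^2 = 0.1563
Iter 11: z = -0.0524 + 0.4043i, |z|^2 = 0.1662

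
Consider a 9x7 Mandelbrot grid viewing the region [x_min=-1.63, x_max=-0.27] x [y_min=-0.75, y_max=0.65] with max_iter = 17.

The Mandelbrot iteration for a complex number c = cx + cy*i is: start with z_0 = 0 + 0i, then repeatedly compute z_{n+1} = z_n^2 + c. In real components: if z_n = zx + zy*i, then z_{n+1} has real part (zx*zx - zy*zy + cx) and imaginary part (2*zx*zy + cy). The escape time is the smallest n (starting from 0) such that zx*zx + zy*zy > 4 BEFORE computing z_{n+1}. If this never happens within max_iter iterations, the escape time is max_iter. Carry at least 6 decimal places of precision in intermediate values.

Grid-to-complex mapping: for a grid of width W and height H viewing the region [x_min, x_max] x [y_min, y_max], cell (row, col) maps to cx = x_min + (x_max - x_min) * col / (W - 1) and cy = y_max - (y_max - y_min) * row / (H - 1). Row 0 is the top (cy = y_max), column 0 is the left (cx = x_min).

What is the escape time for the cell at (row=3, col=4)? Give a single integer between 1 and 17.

z_0 = 0 + 0i, c = -0.9500 + -0.0500i
Iter 1: z = -0.9500 + -0.0500i, |z|^2 = 0.9050
Iter 2: z = -0.0500 + 0.0450i, |z|^2 = 0.0045
Iter 3: z = -0.9495 + -0.0545i, |z|^2 = 0.9046
Iter 4: z = -0.0514 + 0.0535i, |z|^2 = 0.0055
Iter 5: z = -0.9502 + -0.0555i, |z|^2 = 0.9060
Iter 6: z = -0.0502 + 0.0555i, |z|^2 = 0.0056
Iter 7: z = -0.9506 + -0.0556i, |z|^2 = 0.9067
Iter 8: z = -0.0495 + 0.0556i, |z|^2 = 0.0055
Iter 9: z = -0.9506 + -0.0555i, |z|^2 = 0.9068
Iter 10: z = -0.0494 + 0.0555i, |z|^2 = 0.0055
Iter 11: z = -0.9506 + -0.0555i, |z|^2 = 0.9068
Iter 12: z = -0.0493 + 0.0555i, |z|^2 = 0.0055
Iter 13: z = -0.9506 + -0.0555i, |z|^2 = 0.9068
Iter 14: z = -0.0494 + 0.0555i, |z|^2 = 0.0055
Iter 15: z = -0.9506 + -0.0555i, |z|^2 = 0.9068
Iter 16: z = -0.0494 + 0.0555i, |z|^2 = 0.0055

Answer: 17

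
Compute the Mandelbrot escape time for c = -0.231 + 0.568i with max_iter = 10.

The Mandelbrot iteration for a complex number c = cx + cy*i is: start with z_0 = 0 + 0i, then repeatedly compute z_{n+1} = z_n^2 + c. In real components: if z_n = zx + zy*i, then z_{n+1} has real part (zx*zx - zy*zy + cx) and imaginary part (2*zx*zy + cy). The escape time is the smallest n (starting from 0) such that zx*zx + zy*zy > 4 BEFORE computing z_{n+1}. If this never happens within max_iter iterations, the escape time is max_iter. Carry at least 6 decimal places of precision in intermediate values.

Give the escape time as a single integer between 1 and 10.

z_0 = 0 + 0i, c = -0.2310 + 0.5680i
Iter 1: z = -0.2310 + 0.5680i, |z|^2 = 0.3760
Iter 2: z = -0.5003 + 0.3056i, |z|^2 = 0.3436
Iter 3: z = -0.0741 + 0.2623i, |z|^2 = 0.0743
Iter 4: z = -0.2943 + 0.5291i, |z|^2 = 0.3666
Iter 5: z = -0.4244 + 0.2566i, |z|^2 = 0.2459
Iter 6: z = -0.1167 + 0.3502i, |z|^2 = 0.1363
Iter 7: z = -0.3400 + 0.4862i, |z|^2 = 0.3520
Iter 8: z = -0.3518 + 0.2373i, |z|^2 = 0.1801
Iter 9: z = -0.1636 + 0.4010i, |z|^2 = 0.1876

Answer: 10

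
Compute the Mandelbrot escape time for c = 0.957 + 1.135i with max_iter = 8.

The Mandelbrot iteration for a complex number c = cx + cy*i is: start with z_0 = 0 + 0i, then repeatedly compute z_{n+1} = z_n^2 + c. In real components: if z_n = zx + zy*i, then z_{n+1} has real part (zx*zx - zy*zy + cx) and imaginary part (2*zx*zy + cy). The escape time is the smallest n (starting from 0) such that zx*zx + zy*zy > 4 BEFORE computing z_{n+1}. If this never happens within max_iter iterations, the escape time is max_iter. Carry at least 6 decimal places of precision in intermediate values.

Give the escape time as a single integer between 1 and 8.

Answer: 2

Derivation:
z_0 = 0 + 0i, c = 0.9570 + 1.1350i
Iter 1: z = 0.9570 + 1.1350i, |z|^2 = 2.2041
Iter 2: z = 0.5846 + 3.3074i, |z|^2 = 11.2806
Escaped at iteration 2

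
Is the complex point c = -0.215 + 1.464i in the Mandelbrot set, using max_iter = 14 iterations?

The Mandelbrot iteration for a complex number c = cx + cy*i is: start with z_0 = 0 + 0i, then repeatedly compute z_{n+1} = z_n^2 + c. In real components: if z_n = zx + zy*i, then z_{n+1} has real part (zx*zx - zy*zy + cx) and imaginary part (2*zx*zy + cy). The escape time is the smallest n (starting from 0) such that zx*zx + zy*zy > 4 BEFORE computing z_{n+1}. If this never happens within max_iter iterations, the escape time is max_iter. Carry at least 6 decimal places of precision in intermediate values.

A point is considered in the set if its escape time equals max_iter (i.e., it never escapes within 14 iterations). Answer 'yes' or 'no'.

Answer: no

Derivation:
z_0 = 0 + 0i, c = -0.2150 + 1.4640i
Iter 1: z = -0.2150 + 1.4640i, |z|^2 = 2.1895
Iter 2: z = -2.3121 + 0.8345i, |z|^2 = 6.0420
Escaped at iteration 2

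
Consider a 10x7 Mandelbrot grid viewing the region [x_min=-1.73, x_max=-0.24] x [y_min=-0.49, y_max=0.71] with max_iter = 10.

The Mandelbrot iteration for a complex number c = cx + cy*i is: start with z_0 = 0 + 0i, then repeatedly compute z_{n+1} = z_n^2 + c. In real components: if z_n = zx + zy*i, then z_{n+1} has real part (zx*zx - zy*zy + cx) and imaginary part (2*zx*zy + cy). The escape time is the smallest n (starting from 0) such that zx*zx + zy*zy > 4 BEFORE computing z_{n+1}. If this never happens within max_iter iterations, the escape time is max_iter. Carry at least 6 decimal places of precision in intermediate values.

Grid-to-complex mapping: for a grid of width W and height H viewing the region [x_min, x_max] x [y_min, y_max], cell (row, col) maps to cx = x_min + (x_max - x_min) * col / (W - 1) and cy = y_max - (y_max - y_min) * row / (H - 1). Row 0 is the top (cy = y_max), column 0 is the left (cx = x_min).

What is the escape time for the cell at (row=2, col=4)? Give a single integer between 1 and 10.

z_0 = 0 + 0i, c = -1.0678 + 0.3100i
Iter 1: z = -1.0678 + 0.3100i, |z|^2 = 1.2362
Iter 2: z = -0.0237 + -0.3520i, |z|^2 = 0.1245
Iter 3: z = -1.1911 + 0.3267i, |z|^2 = 1.5255
Iter 4: z = 0.2443 + -0.4683i, |z|^2 = 0.2790
Iter 5: z = -1.2274 + 0.0812i, |z|^2 = 1.5131
Iter 6: z = 0.4322 + 0.1107i, |z|^2 = 0.1990
Iter 7: z = -0.8933 + 0.4057i, |z|^2 = 0.9625
Iter 8: z = -0.4344 + -0.4147i, |z|^2 = 0.3607
Iter 9: z = -1.0510 + 0.6703i, |z|^2 = 1.5540

Answer: 10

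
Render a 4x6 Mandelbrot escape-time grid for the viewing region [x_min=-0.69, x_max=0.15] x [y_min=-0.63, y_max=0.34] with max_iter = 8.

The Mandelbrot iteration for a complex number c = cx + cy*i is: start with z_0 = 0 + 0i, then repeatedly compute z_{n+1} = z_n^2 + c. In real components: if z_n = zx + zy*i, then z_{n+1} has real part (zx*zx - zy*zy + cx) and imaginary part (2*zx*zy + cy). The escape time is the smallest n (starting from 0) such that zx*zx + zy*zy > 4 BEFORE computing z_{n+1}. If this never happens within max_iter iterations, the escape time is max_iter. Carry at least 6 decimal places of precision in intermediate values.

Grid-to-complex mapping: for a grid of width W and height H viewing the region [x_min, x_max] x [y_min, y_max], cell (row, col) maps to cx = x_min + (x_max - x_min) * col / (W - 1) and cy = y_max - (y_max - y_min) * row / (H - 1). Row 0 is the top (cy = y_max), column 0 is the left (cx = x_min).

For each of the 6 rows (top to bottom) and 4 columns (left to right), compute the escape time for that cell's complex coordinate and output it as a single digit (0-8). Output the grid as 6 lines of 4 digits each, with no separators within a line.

(row=0, col=0): c = -0.6900 + 0.3400i → escape time 8
(row=0, col=1): c = -0.4100 + 0.3400i → escape time 8
(row=0, col=2): c = -0.1300 + 0.3400i → escape time 8
(row=0, col=3): c = 0.1500 + 0.3400i → escape time 8
(row=1, col=0): c = -0.6900 + 0.1460i → escape time 8
(row=1, col=1): c = -0.4100 + 0.1460i → escape time 8
(row=1, col=2): c = -0.1300 + 0.1460i → escape time 8
(row=1, col=3): c = 0.1500 + 0.1460i → escape time 8
(row=2, col=0): c = -0.6900 + -0.0480i → escape time 8
(row=2, col=1): c = -0.4100 + -0.0480i → escape time 8
(row=2, col=2): c = -0.1300 + -0.0480i → escape time 8
(row=2, col=3): c = 0.1500 + -0.0480i → escape time 8
(row=3, col=0): c = -0.6900 + -0.2420i → escape time 8
(row=3, col=1): c = -0.4100 + -0.2420i → escape time 8
(row=3, col=2): c = -0.1300 + -0.2420i → escape time 8
(row=3, col=3): c = 0.1500 + -0.2420i → escape time 8
(row=4, col=0): c = -0.6900 + -0.4360i → escape time 8
(row=4, col=1): c = -0.4100 + -0.4360i → escape time 8
(row=4, col=2): c = -0.1300 + -0.4360i → escape time 8
(row=4, col=3): c = 0.1500 + -0.4360i → escape time 8
(row=5, col=0): c = -0.6900 + -0.6300i → escape time 6
(row=5, col=1): c = -0.4100 + -0.6300i → escape time 8
(row=5, col=2): c = -0.1300 + -0.6300i → escape time 8
(row=5, col=3): c = 0.1500 + -0.6300i → escape time 8

Answer: 8888
8888
8888
8888
8888
6888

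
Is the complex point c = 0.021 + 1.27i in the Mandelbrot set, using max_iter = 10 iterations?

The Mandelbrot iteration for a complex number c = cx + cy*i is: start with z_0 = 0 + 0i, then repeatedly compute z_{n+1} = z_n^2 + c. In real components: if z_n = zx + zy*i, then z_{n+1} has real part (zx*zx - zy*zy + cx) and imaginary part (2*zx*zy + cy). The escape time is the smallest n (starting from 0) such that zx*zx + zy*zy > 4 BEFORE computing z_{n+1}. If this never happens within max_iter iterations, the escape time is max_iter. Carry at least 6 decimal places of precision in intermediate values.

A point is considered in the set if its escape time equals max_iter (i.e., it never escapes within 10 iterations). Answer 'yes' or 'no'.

Answer: no

Derivation:
z_0 = 0 + 0i, c = 0.0210 + 1.2700i
Iter 1: z = 0.0210 + 1.2700i, |z|^2 = 1.6133
Iter 2: z = -1.5915 + 1.3233i, |z|^2 = 4.2840
Escaped at iteration 2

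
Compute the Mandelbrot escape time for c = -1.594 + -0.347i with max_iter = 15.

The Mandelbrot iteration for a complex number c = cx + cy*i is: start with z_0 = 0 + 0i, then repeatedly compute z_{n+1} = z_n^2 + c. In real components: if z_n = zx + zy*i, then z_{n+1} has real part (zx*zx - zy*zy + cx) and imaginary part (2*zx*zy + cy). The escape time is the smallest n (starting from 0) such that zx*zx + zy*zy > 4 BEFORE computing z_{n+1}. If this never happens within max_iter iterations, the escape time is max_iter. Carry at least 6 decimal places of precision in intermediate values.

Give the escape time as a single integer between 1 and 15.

Answer: 4

Derivation:
z_0 = 0 + 0i, c = -1.5940 + -0.3470i
Iter 1: z = -1.5940 + -0.3470i, |z|^2 = 2.6612
Iter 2: z = 0.8264 + 0.7592i, |z|^2 = 1.2594
Iter 3: z = -1.4875 + 0.9079i, |z|^2 = 3.0368
Iter 4: z = -0.2058 + -3.0479i, |z|^2 = 9.3323
Escaped at iteration 4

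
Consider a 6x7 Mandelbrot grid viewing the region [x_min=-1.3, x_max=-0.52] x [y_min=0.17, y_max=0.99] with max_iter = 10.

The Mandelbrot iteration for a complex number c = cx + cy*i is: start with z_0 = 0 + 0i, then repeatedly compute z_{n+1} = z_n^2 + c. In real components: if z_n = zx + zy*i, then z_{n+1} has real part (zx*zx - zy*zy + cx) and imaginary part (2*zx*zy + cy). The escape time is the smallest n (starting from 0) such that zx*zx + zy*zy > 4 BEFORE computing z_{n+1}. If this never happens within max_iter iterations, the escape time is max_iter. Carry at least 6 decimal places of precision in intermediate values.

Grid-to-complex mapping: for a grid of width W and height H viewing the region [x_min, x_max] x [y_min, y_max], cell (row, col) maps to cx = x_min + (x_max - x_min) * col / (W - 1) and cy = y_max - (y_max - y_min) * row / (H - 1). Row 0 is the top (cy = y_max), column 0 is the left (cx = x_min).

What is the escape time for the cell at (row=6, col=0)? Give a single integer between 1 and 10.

Answer: 10

Derivation:
z_0 = 0 + 0i, c = -1.3000 + 0.1700i
Iter 1: z = -1.3000 + 0.1700i, |z|^2 = 1.7189
Iter 2: z = 0.3611 + -0.2720i, |z|^2 = 0.2044
Iter 3: z = -1.2436 + -0.0264i, |z|^2 = 1.5472
Iter 4: z = 0.2458 + 0.2358i, |z|^2 = 0.1160
Iter 5: z = -1.2952 + 0.2859i, |z|^2 = 1.7592
Iter 6: z = 0.2957 + -0.5706i, |z|^2 = 0.4130
Iter 7: z = -1.5381 + -0.1674i, |z|^2 = 2.3939
Iter 8: z = 1.0379 + 0.6850i, |z|^2 = 1.5464
Iter 9: z = -0.6922 + 1.5920i, |z|^2 = 3.0134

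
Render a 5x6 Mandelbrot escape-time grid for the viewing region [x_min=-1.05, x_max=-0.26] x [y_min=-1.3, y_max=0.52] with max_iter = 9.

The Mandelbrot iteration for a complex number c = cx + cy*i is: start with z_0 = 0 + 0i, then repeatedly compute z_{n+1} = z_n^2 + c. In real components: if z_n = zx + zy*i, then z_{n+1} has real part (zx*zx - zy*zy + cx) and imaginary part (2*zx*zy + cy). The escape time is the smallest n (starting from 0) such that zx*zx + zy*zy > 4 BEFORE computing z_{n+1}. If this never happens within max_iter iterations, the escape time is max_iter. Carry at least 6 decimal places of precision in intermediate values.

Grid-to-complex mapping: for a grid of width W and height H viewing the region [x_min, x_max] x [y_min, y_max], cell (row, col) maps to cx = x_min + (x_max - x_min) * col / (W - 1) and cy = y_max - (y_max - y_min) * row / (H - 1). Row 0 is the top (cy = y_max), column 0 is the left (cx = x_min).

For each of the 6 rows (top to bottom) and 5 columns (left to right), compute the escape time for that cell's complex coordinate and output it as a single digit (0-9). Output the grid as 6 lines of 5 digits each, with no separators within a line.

(row=0, col=0): c = -1.0500 + 0.5200i → escape time 5
(row=0, col=1): c = -0.8525 + 0.5200i → escape time 5
(row=0, col=2): c = -0.6550 + 0.5200i → escape time 8
(row=0, col=3): c = -0.4575 + 0.5200i → escape time 9
(row=0, col=4): c = -0.2600 + 0.5200i → escape time 9
(row=1, col=0): c = -1.0500 + 0.1560i → escape time 9
(row=1, col=1): c = -0.8525 + 0.1560i → escape time 9
(row=1, col=2): c = -0.6550 + 0.1560i → escape time 9
(row=1, col=3): c = -0.4575 + 0.1560i → escape time 9
(row=1, col=4): c = -0.2600 + 0.1560i → escape time 9
(row=2, col=0): c = -1.0500 + -0.2080i → escape time 9
(row=2, col=1): c = -0.8525 + -0.2080i → escape time 9
(row=2, col=2): c = -0.6550 + -0.2080i → escape time 9
(row=2, col=3): c = -0.4575 + -0.2080i → escape time 9
(row=2, col=4): c = -0.2600 + -0.2080i → escape time 9
(row=3, col=0): c = -1.0500 + -0.5720i → escape time 5
(row=3, col=1): c = -0.8525 + -0.5720i → escape time 5
(row=3, col=2): c = -0.6550 + -0.5720i → escape time 7
(row=3, col=3): c = -0.4575 + -0.5720i → escape time 9
(row=3, col=4): c = -0.2600 + -0.5720i → escape time 9
(row=4, col=0): c = -1.0500 + -0.9360i → escape time 3
(row=4, col=1): c = -0.8525 + -0.9360i → escape time 3
(row=4, col=2): c = -0.6550 + -0.9360i → escape time 4
(row=4, col=3): c = -0.4575 + -0.9360i → escape time 4
(row=4, col=4): c = -0.2600 + -0.9360i → escape time 7
(row=5, col=0): c = -1.0500 + -1.3000i → escape time 2
(row=5, col=1): c = -0.8525 + -1.3000i → escape time 2
(row=5, col=2): c = -0.6550 + -1.3000i → escape time 3
(row=5, col=3): c = -0.4575 + -1.3000i → escape time 3
(row=5, col=4): c = -0.2600 + -1.3000i → escape time 3

Answer: 55899
99999
99999
55799
33447
22333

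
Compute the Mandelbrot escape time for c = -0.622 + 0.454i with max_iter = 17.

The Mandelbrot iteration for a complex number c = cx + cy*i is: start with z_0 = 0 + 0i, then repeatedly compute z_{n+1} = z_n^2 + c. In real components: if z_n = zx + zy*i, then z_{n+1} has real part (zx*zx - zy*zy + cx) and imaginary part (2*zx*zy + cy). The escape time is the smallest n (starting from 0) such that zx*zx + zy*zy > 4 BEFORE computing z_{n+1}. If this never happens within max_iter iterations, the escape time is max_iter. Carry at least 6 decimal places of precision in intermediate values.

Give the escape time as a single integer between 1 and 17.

Answer: 17

Derivation:
z_0 = 0 + 0i, c = -0.6220 + 0.4540i
Iter 1: z = -0.6220 + 0.4540i, |z|^2 = 0.5930
Iter 2: z = -0.4412 + -0.1108i, |z|^2 = 0.2070
Iter 3: z = -0.4396 + 0.5518i, |z|^2 = 0.4977
Iter 4: z = -0.7332 + -0.0311i, |z|^2 = 0.5385
Iter 5: z = -0.0854 + 0.4996i, |z|^2 = 0.2569
Iter 6: z = -0.8643 + 0.3687i, |z|^2 = 0.8829
Iter 7: z = -0.0109 + -0.1833i, |z|^2 = 0.0337
Iter 8: z = -0.6555 + 0.4580i, |z|^2 = 0.6394
Iter 9: z = -0.4021 + -0.1464i, |z|^2 = 0.1831
Iter 10: z = -0.4817 + 0.5718i, |z|^2 = 0.5590
Iter 11: z = -0.7168 + -0.0969i, |z|^2 = 0.5232
Iter 12: z = -0.1175 + 0.5929i, |z|^2 = 0.3653
Iter 13: z = -0.9597 + 0.3146i, |z|^2 = 1.0200
Iter 14: z = 0.2001 + -0.1499i, |z|^2 = 0.0625
Iter 15: z = -0.6044 + 0.3940i, |z|^2 = 0.5206
Iter 16: z = -0.4119 + -0.0223i, |z|^2 = 0.1702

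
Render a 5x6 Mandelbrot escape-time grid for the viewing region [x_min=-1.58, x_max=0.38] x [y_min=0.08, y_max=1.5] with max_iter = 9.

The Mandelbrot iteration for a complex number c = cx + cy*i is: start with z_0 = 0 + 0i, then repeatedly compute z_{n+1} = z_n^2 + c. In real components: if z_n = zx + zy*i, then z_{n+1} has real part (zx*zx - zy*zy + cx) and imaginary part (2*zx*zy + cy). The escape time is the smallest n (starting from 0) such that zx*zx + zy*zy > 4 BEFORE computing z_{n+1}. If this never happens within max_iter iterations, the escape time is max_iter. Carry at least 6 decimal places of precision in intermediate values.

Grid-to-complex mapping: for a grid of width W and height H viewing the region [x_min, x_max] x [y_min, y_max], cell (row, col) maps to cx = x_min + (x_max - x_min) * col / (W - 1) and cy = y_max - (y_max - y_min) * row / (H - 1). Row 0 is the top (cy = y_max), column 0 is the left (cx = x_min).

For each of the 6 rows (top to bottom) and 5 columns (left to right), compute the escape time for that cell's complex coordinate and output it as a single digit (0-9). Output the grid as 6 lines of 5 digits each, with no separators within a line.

(row=0, col=0): c = -1.5800 + 1.5000i → escape time 1
(row=0, col=1): c = -1.0900 + 1.5000i → escape time 2
(row=0, col=2): c = -0.6000 + 1.5000i → escape time 2
(row=0, col=3): c = -0.1100 + 1.5000i → escape time 2
(row=0, col=4): c = 0.3800 + 1.5000i → escape time 2
(row=1, col=0): c = -1.5800 + 1.2160i → escape time 2
(row=1, col=1): c = -1.0900 + 1.2160i → escape time 3
(row=1, col=2): c = -0.6000 + 1.2160i → escape time 3
(row=1, col=3): c = -0.1100 + 1.2160i → escape time 3
(row=1, col=4): c = 0.3800 + 1.2160i → escape time 2
(row=2, col=0): c = -1.5800 + 0.9320i → escape time 2
(row=2, col=1): c = -1.0900 + 0.9320i → escape time 3
(row=2, col=2): c = -0.6000 + 0.9320i → escape time 4
(row=2, col=3): c = -0.1100 + 0.9320i → escape time 9
(row=2, col=4): c = 0.3800 + 0.9320i → escape time 3
(row=3, col=0): c = -1.5800 + 0.6480i → escape time 3
(row=3, col=1): c = -1.0900 + 0.6480i → escape time 4
(row=3, col=2): c = -0.6000 + 0.6480i → escape time 9
(row=3, col=3): c = -0.1100 + 0.6480i → escape time 9
(row=3, col=4): c = 0.3800 + 0.6480i → escape time 9
(row=4, col=0): c = -1.5800 + 0.3640i → escape time 4
(row=4, col=1): c = -1.0900 + 0.3640i → escape time 8
(row=4, col=2): c = -0.6000 + 0.3640i → escape time 9
(row=4, col=3): c = -0.1100 + 0.3640i → escape time 9
(row=4, col=4): c = 0.3800 + 0.3640i → escape time 9
(row=5, col=0): c = -1.5800 + 0.0800i → escape time 6
(row=5, col=1): c = -1.0900 + 0.0800i → escape time 9
(row=5, col=2): c = -0.6000 + 0.0800i → escape time 9
(row=5, col=3): c = -0.1100 + 0.0800i → escape time 9
(row=5, col=4): c = 0.3800 + 0.0800i → escape time 9

Answer: 12222
23332
23493
34999
48999
69999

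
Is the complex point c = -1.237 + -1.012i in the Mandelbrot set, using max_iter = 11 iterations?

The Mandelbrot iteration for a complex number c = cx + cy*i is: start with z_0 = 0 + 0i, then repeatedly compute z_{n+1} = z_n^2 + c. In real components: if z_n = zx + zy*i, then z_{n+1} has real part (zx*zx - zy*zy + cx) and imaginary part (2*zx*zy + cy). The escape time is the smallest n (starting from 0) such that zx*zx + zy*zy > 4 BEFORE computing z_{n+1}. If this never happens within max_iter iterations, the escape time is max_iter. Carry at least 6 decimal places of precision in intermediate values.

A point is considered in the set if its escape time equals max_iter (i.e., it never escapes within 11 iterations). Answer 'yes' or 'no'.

Answer: no

Derivation:
z_0 = 0 + 0i, c = -1.2370 + -1.0120i
Iter 1: z = -1.2370 + -1.0120i, |z|^2 = 2.5543
Iter 2: z = -0.7310 + 1.4917i, |z|^2 = 2.7595
Iter 3: z = -2.9278 + -3.1928i, |z|^2 = 18.7659
Escaped at iteration 3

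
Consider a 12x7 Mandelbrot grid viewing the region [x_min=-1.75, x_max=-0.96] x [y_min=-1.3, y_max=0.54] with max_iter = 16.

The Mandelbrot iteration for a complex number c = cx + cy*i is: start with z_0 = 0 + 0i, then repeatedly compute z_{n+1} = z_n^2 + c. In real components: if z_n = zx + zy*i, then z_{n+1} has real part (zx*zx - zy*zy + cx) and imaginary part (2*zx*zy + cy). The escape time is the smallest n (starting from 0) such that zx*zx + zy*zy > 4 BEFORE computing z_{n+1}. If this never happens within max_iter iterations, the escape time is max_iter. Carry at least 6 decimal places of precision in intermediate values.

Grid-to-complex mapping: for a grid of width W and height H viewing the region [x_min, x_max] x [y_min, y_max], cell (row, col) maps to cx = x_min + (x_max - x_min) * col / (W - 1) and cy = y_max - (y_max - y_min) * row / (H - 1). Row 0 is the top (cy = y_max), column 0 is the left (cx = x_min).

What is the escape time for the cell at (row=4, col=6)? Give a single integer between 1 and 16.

Answer: 3

Derivation:
z_0 = 0 + 0i, c = -1.3191 + -0.6867i
Iter 1: z = -1.3191 + -0.6867i, |z|^2 = 2.2115
Iter 2: z = -0.0506 + 1.1249i, |z|^2 = 1.2679
Iter 3: z = -2.5819 + -0.8005i, |z|^2 = 7.3070
Escaped at iteration 3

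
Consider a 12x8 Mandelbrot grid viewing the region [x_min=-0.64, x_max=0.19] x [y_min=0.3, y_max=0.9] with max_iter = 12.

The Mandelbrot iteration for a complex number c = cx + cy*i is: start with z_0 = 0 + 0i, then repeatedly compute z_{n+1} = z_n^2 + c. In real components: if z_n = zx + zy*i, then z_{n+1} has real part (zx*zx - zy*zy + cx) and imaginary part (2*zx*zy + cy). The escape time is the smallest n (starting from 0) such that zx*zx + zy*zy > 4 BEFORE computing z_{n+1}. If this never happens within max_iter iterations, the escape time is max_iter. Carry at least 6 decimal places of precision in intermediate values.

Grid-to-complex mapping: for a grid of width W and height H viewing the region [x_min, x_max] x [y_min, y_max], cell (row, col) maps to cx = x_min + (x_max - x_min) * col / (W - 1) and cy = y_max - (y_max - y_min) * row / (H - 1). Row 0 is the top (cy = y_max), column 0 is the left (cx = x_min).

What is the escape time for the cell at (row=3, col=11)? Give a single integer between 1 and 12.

z_0 = 0 + 0i, c = 0.1900 + 0.6429i
Iter 1: z = 0.1900 + 0.6429i, |z|^2 = 0.4494
Iter 2: z = -0.1872 + 0.8871i, |z|^2 = 0.8221
Iter 3: z = -0.5620 + 0.3108i, |z|^2 = 0.4124
Iter 4: z = 0.4093 + 0.2936i, |z|^2 = 0.2537
Iter 5: z = 0.2713 + 0.8831i, |z|^2 = 0.8535
Iter 6: z = -0.5163 + 1.1221i, |z|^2 = 1.5256
Iter 7: z = -0.8025 + -0.5158i, |z|^2 = 0.9100
Iter 8: z = 0.5679 + 1.4707i, |z|^2 = 2.4855
Iter 9: z = -1.6506 + 2.3132i, |z|^2 = 8.0754
Escaped at iteration 9

Answer: 9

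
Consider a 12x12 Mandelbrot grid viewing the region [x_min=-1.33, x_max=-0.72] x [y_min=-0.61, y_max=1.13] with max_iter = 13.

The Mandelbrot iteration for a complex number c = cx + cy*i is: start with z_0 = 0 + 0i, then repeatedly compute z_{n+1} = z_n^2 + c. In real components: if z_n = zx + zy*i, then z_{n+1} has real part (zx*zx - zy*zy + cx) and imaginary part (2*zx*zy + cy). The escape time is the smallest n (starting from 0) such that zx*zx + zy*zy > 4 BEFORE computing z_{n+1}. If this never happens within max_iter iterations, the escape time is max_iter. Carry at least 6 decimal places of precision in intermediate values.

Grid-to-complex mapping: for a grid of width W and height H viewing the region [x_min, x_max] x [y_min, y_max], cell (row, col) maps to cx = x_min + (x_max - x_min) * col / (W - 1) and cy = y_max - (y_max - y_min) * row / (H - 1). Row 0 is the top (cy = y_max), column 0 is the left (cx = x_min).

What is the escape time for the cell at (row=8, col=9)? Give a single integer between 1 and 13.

Answer: 13

Derivation:
z_0 = 0 + 0i, c = -0.8309 + -0.1355i
Iter 1: z = -0.8309 + -0.1355i, |z|^2 = 0.7088
Iter 2: z = -0.1588 + 0.0896i, |z|^2 = 0.0333
Iter 3: z = -0.8137 + -0.1639i, |z|^2 = 0.6890
Iter 4: z = -0.1957 + 0.1313i, |z|^2 = 0.0555
Iter 5: z = -0.8099 + -0.1868i, |z|^2 = 0.6908
Iter 6: z = -0.2099 + 0.1672i, |z|^2 = 0.0720
Iter 7: z = -0.8148 + -0.2056i, |z|^2 = 0.7062
Iter 8: z = -0.2093 + 0.1997i, |z|^2 = 0.0837
Iter 9: z = -0.8270 + -0.2190i, |z|^2 = 0.7319
Iter 10: z = -0.1950 + 0.2268i, |z|^2 = 0.0895
Iter 11: z = -0.8443 + -0.2239i, |z|^2 = 0.7630
Iter 12: z = -0.1682 + 0.2427i, |z|^2 = 0.0872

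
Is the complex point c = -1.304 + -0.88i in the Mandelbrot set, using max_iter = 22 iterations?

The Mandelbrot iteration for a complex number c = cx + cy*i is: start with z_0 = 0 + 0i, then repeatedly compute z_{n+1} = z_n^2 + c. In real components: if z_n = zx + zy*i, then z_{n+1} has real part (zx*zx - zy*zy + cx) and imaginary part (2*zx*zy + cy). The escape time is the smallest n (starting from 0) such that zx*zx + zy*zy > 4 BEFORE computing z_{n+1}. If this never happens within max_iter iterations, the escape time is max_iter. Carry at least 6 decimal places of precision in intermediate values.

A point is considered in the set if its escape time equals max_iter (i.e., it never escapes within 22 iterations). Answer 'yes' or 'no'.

Answer: no

Derivation:
z_0 = 0 + 0i, c = -1.3040 + -0.8800i
Iter 1: z = -1.3040 + -0.8800i, |z|^2 = 2.4748
Iter 2: z = -0.3780 + 1.4150i, |z|^2 = 2.1452
Iter 3: z = -3.1635 + -1.9497i, |z|^2 = 13.8089
Escaped at iteration 3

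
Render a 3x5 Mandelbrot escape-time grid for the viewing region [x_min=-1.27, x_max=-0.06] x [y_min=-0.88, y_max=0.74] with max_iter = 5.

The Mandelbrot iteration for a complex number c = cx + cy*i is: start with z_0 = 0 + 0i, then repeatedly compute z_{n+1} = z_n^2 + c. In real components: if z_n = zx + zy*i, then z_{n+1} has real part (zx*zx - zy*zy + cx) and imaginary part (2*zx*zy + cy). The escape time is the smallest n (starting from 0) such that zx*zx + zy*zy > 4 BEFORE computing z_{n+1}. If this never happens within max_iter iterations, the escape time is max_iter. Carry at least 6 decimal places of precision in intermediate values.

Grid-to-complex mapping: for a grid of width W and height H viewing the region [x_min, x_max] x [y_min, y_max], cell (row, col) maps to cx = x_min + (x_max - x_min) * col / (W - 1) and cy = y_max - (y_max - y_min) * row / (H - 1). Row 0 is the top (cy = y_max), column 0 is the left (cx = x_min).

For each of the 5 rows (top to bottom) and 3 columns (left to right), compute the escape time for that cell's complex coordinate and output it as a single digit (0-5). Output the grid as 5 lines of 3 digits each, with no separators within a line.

(row=0, col=0): c = -1.2700 + 0.7400i → escape time 3
(row=0, col=1): c = -0.6650 + 0.7400i → escape time 5
(row=0, col=2): c = -0.0600 + 0.7400i → escape time 5
(row=1, col=0): c = -1.2700 + 0.3350i → escape time 5
(row=1, col=1): c = -0.6650 + 0.3350i → escape time 5
(row=1, col=2): c = -0.0600 + 0.3350i → escape time 5
(row=2, col=0): c = -1.2700 + -0.0700i → escape time 5
(row=2, col=1): c = -0.6650 + -0.0700i → escape time 5
(row=2, col=2): c = -0.0600 + -0.0700i → escape time 5
(row=3, col=0): c = -1.2700 + -0.4750i → escape time 5
(row=3, col=1): c = -0.6650 + -0.4750i → escape time 5
(row=3, col=2): c = -0.0600 + -0.4750i → escape time 5
(row=4, col=0): c = -1.2700 + -0.8800i → escape time 3
(row=4, col=1): c = -0.6650 + -0.8800i → escape time 4
(row=4, col=2): c = -0.0600 + -0.8800i → escape time 5

Answer: 355
555
555
555
345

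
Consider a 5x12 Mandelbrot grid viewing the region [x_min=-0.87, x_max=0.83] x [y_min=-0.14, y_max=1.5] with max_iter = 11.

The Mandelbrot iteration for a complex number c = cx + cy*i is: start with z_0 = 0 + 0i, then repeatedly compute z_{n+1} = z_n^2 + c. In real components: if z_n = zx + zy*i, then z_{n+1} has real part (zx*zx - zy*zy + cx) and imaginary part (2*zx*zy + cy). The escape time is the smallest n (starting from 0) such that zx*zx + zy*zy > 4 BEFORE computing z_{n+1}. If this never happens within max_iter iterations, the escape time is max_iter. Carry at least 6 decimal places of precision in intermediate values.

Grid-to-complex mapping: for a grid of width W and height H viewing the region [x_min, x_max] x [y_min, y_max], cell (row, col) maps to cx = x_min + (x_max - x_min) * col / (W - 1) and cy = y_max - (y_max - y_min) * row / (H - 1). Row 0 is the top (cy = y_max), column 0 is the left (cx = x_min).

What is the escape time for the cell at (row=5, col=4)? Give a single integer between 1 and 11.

Answer: 2

Derivation:
z_0 = 0 + 0i, c = 0.8300 + 0.7545i
Iter 1: z = 0.8300 + 0.7545i, |z|^2 = 1.2582
Iter 2: z = 0.9496 + 2.0071i, |z|^2 = 4.9301
Escaped at iteration 2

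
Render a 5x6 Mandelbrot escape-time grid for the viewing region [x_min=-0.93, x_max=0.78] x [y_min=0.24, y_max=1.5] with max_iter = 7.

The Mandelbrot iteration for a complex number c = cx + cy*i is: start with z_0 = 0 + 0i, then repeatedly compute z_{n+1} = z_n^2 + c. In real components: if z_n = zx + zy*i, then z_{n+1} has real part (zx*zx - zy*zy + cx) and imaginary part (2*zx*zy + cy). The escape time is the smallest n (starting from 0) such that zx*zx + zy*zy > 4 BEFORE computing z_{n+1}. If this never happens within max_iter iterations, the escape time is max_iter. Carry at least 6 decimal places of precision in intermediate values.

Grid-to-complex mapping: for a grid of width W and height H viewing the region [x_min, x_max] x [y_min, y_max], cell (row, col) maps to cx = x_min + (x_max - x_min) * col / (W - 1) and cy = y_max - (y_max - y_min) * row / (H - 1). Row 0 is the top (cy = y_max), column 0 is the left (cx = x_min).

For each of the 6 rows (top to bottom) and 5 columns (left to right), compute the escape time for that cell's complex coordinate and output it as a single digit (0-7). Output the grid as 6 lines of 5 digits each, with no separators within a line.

(row=0, col=0): c = -0.9300 + 1.5000i → escape time 2
(row=0, col=1): c = -0.5025 + 1.5000i → escape time 2
(row=0, col=2): c = -0.0750 + 1.5000i → escape time 2
(row=0, col=3): c = 0.3525 + 1.5000i → escape time 2
(row=0, col=4): c = 0.7800 + 1.5000i → escape time 2
(row=1, col=0): c = -0.9300 + 1.2480i → escape time 3
(row=1, col=1): c = -0.5025 + 1.2480i → escape time 3
(row=1, col=2): c = -0.0750 + 1.2480i → escape time 3
(row=1, col=3): c = 0.3525 + 1.2480i → escape time 2
(row=1, col=4): c = 0.7800 + 1.2480i → escape time 2
(row=2, col=0): c = -0.9300 + 0.9960i → escape time 3
(row=2, col=1): c = -0.5025 + 0.9960i → escape time 4
(row=2, col=2): c = -0.0750 + 0.9960i → escape time 7
(row=2, col=3): c = 0.3525 + 0.9960i → escape time 3
(row=2, col=4): c = 0.7800 + 0.9960i → escape time 2
(row=3, col=0): c = -0.9300 + 0.7440i → escape time 4
(row=3, col=1): c = -0.5025 + 0.7440i → escape time 6
(row=3, col=2): c = -0.0750 + 0.7440i → escape time 7
(row=3, col=3): c = 0.3525 + 0.7440i → escape time 5
(row=3, col=4): c = 0.7800 + 0.7440i → escape time 2
(row=4, col=0): c = -0.9300 + 0.4920i → escape time 5
(row=4, col=1): c = -0.5025 + 0.4920i → escape time 7
(row=4, col=2): c = -0.0750 + 0.4920i → escape time 7
(row=4, col=3): c = 0.3525 + 0.4920i → escape time 7
(row=4, col=4): c = 0.7800 + 0.4920i → escape time 3
(row=5, col=0): c = -0.9300 + 0.2400i → escape time 7
(row=5, col=1): c = -0.5025 + 0.2400i → escape time 7
(row=5, col=2): c = -0.0750 + 0.2400i → escape time 7
(row=5, col=3): c = 0.3525 + 0.2400i → escape time 7
(row=5, col=4): c = 0.7800 + 0.2400i → escape time 3

Answer: 22222
33322
34732
46752
57773
77773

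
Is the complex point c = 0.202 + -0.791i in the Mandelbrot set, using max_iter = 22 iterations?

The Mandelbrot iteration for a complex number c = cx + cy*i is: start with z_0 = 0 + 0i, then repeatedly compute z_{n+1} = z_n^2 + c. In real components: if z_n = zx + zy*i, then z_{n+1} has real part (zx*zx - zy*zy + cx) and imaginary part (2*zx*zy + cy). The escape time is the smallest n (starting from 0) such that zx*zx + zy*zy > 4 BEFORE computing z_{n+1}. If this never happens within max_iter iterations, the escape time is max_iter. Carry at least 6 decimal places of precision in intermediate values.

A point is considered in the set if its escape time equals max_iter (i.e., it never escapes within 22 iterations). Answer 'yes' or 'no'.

z_0 = 0 + 0i, c = 0.2020 + -0.7910i
Iter 1: z = 0.2020 + -0.7910i, |z|^2 = 0.6665
Iter 2: z = -0.3829 + -1.1106i, |z|^2 = 1.3799
Iter 3: z = -0.8848 + 0.0594i, |z|^2 = 0.7863
Iter 4: z = 0.9813 + -0.8961i, |z|^2 = 1.7660
Iter 5: z = 0.3618 + -2.5497i, |z|^2 = 6.6319
Escaped at iteration 5

Answer: no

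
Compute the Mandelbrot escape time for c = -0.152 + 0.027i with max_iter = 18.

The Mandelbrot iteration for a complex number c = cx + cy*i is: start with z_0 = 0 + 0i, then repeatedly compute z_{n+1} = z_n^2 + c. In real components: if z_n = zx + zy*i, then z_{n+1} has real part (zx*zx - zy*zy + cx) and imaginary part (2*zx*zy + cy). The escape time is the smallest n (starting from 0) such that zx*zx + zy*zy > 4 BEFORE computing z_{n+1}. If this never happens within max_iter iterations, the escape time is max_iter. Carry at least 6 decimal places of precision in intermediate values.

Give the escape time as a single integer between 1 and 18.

Answer: 18

Derivation:
z_0 = 0 + 0i, c = -0.1520 + 0.0270i
Iter 1: z = -0.1520 + 0.0270i, |z|^2 = 0.0238
Iter 2: z = -0.1296 + 0.0188i, |z|^2 = 0.0172
Iter 3: z = -0.1356 + 0.0221i, |z|^2 = 0.0189
Iter 4: z = -0.1341 + 0.0210i, |z|^2 = 0.0184
Iter 5: z = -0.1345 + 0.0214i, |z|^2 = 0.0185
Iter 6: z = -0.1344 + 0.0213i, |z|^2 = 0.0185
Iter 7: z = -0.1344 + 0.0213i, |z|^2 = 0.0185
Iter 8: z = -0.1344 + 0.0213i, |z|^2 = 0.0185
Iter 9: z = -0.1344 + 0.0213i, |z|^2 = 0.0185
Iter 10: z = -0.1344 + 0.0213i, |z|^2 = 0.0185
Iter 11: z = -0.1344 + 0.0213i, |z|^2 = 0.0185
Iter 12: z = -0.1344 + 0.0213i, |z|^2 = 0.0185
Iter 13: z = -0.1344 + 0.0213i, |z|^2 = 0.0185
Iter 14: z = -0.1344 + 0.0213i, |z|^2 = 0.0185
Iter 15: z = -0.1344 + 0.0213i, |z|^2 = 0.0185
Iter 16: z = -0.1344 + 0.0213i, |z|^2 = 0.0185
Iter 17: z = -0.1344 + 0.0213i, |z|^2 = 0.0185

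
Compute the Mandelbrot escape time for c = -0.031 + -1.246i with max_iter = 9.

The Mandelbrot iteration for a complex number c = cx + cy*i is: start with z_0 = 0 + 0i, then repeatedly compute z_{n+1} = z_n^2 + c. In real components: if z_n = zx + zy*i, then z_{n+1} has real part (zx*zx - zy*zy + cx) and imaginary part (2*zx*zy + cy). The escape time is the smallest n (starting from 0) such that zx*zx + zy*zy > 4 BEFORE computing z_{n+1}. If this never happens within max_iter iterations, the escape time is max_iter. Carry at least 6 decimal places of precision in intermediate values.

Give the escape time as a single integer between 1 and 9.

z_0 = 0 + 0i, c = -0.0310 + -1.2460i
Iter 1: z = -0.0310 + -1.2460i, |z|^2 = 1.5535
Iter 2: z = -1.5826 + -1.1687i, |z|^2 = 3.8705
Iter 3: z = 1.1075 + 2.4532i, |z|^2 = 7.2448
Escaped at iteration 3

Answer: 3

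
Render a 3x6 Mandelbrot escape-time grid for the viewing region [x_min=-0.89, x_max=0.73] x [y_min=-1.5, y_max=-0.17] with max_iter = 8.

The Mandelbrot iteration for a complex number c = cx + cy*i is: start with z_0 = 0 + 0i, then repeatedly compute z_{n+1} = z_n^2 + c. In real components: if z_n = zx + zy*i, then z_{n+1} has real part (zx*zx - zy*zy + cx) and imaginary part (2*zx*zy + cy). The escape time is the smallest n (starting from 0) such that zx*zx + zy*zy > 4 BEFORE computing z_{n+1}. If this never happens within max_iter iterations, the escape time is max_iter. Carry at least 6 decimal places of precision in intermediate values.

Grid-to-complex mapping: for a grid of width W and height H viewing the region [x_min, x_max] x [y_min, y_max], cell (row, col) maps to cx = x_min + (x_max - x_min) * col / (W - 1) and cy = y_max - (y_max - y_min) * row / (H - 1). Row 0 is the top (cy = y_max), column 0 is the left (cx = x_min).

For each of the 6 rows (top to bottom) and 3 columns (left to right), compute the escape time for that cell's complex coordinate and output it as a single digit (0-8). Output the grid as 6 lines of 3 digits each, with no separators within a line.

Answer: 883
683
483
382
332
222

Derivation:
(row=0, col=0): c = -0.8900 + -0.1700i → escape time 8
(row=0, col=1): c = -0.0800 + -0.1700i → escape time 8
(row=0, col=2): c = 0.7300 + -0.1700i → escape time 3
(row=1, col=0): c = -0.8900 + -0.4360i → escape time 6
(row=1, col=1): c = -0.0800 + -0.4360i → escape time 8
(row=1, col=2): c = 0.7300 + -0.4360i → escape time 3
(row=2, col=0): c = -0.8900 + -0.7020i → escape time 4
(row=2, col=1): c = -0.0800 + -0.7020i → escape time 8
(row=2, col=2): c = 0.7300 + -0.7020i → escape time 3
(row=3, col=0): c = -0.8900 + -0.9680i → escape time 3
(row=3, col=1): c = -0.0800 + -0.9680i → escape time 8
(row=3, col=2): c = 0.7300 + -0.9680i → escape time 2
(row=4, col=0): c = -0.8900 + -1.2340i → escape time 3
(row=4, col=1): c = -0.0800 + -1.2340i → escape time 3
(row=4, col=2): c = 0.7300 + -1.2340i → escape time 2
(row=5, col=0): c = -0.8900 + -1.5000i → escape time 2
(row=5, col=1): c = -0.0800 + -1.5000i → escape time 2
(row=5, col=2): c = 0.7300 + -1.5000i → escape time 2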